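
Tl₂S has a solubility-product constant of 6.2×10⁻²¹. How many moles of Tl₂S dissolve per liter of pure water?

1.2×10⁻⁷ M

Tl₂S(s) ⇌ 2 Tl⁺(aq) + S²⁻(aq)
Call the molar solubility s, so that [Tl⁺] = 2s and [S²⁻] = s.
Ksp = [Tl⁺]^2[S²⁻] = (2s)^2 · s = 4s^3
4s^3 = 6.2×10⁻²¹  ⇒  s^3 = 1.6×10⁻²¹
Taking the 3rd root, s = 1.2×10⁻⁷ mol L⁻¹.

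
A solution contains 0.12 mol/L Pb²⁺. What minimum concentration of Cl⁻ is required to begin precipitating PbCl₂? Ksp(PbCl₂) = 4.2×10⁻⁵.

1.9×10⁻² M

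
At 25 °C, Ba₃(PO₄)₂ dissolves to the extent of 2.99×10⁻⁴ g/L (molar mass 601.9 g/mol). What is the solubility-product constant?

Ksp = 3.27×10⁻³⁰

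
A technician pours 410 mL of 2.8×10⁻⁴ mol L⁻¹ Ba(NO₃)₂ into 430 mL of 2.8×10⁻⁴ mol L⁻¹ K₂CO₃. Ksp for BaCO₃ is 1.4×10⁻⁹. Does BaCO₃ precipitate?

Yes

Total volume after mixing = 410 + 430 = 840 mL.
[Ba²⁺] = (2.8×10⁻⁴)(410)/840 = 1.4×10⁻⁴ mol L⁻¹
[CO₃²⁻] = (2.8×10⁻⁴)(430)/840 = 1.4×10⁻⁴ mol L⁻¹
Q = [Ba²⁺][CO₃²⁻] = 2.0×10⁻⁸
Q = 2.0×10⁻⁸ > Ksp = 1.4×10⁻⁹, so the solution is supersaturated and BaCO₃ precipitates.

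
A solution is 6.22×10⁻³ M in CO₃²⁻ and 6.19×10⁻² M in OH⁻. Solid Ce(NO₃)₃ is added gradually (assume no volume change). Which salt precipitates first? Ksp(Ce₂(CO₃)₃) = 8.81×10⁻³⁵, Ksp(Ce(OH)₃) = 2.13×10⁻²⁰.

Precipitation begins when Q = Ksp.
For Ce₂(CO₃)₃: [Ce³⁺] = (Ksp/[CO₃²⁻]^3)^(1/2) = 1.91×10⁻¹⁴ M
For Ce(OH)₃: [Ce³⁺] = (Ksp/[OH⁻]^3) = 8.98×10⁻¹⁷ M
The smaller threshold [Ce³⁺] is reached first, so Ce(OH)₃ precipitates first.

Ce(OH)₃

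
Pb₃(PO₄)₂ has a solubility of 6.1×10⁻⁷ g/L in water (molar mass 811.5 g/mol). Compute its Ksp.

Convert to molarity: s = 6.1×10⁻⁷ / 811.5 = 7.517×10⁻¹⁰ mol/L
Pb₃(PO₄)₂(s) ⇌ 3 Pb²⁺(aq) + 2 PO₄³⁻(aq)
Call the molar solubility s, so that [Pb²⁺] = 3s and [PO₄³⁻] = 2s.
Ksp = [Pb²⁺]^3[PO₄³⁻]^2 = (3s)^3 · (2s)^2 = 108s^5
Ksp = 108 × (7.517×10⁻¹⁰)^5 = 2.6×10⁻⁴⁴

Ksp = 2.6×10⁻⁴⁴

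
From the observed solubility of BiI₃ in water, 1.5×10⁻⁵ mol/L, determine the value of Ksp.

Ksp = 1.4×10⁻¹⁸

BiI₃(s) ⇌ Bi³⁺(aq) + 3 I⁻(aq)
Call the molar solubility s, so that [Bi³⁺] = s and [I⁻] = 3s.
Ksp = [Bi³⁺][I⁻]^3 = s · (3s)^3 = 27s^4
Ksp = 27 × (1.5×10⁻⁵)^4 = 1.4×10⁻¹⁸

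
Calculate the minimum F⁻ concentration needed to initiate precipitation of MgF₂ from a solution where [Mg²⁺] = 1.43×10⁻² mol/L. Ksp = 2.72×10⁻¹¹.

Precipitation begins when Q = Ksp.
MgF₂(s) ⇌ Mg²⁺(aq) + 2 F⁻(aq)
Ksp = [Mg²⁺][F⁻]^2 = [F⁻]^2(1.43×10⁻²)
[F⁻]^2 = 2.72×10⁻¹¹ / (1.43×10⁻²) = 1.90×10⁻⁹
[F⁻] = 4.36×10⁻⁵ mol/L

4.36×10⁻⁵ M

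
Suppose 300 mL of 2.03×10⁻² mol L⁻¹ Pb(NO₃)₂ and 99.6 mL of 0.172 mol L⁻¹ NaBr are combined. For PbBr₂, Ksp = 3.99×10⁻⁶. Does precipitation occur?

Yes

Total volume after mixing = 300 + 99.6 = 399.6 mL.
[Pb²⁺] = (2.03×10⁻²)(300)/399.6 = 1.52×10⁻² mol L⁻¹
[Br⁻] = (0.172)(99.6)/399.6 = 4.29×10⁻² mol L⁻¹
Q = [Pb²⁺][Br⁻]^2 = 2.80×10⁻⁵
Since Q (2.80×10⁻⁵) exceeds Ksp (3.99×10⁻⁶), PbBr₂ will precipitate.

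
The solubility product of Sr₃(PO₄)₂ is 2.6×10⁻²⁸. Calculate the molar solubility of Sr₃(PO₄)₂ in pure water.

Sr₃(PO₄)₂(s) ⇌ 3 Sr²⁺(aq) + 2 PO₄³⁻(aq)
Call the molar solubility s, so that [Sr²⁺] = 3s and [PO₄³⁻] = 2s.
Ksp = [Sr²⁺]^3[PO₄³⁻]^2 = (3s)^3 · (2s)^2 = 108s^5
108s^5 = 2.6×10⁻²⁸  ⇒  s^5 = 2.4×10⁻³⁰
s = 1.2×10⁻⁶ mol L⁻¹

1.2×10⁻⁶ M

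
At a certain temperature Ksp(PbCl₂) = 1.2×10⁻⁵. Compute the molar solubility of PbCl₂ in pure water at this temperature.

1.4×10⁻² M

PbCl₂(s) ⇌ Pb²⁺(aq) + 2 Cl⁻(aq)
If s mol/L of PbCl₂ dissolves, [Pb²⁺] = s and [Cl⁻] = 2s.
Ksp = [Pb²⁺][Cl⁻]^2 = s · (2s)^2 = 4s^3
4s^3 = 1.2×10⁻⁵  ⇒  s^3 = 3.0×10⁻⁶
Taking the 3rd root, s = 1.4×10⁻² M.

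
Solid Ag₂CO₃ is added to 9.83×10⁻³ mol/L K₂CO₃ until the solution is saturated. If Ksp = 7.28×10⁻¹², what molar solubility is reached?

1.36×10⁻⁵ M

Ag₂CO₃(s) ⇌ 2 Ag⁺(aq) + CO₃²⁻(aq)
CO₃²⁻ is already present at 9.83×10⁻³ mol/L. If s mol/L of Ag₂CO₃ dissolves, [Ag⁺] = 2s while [CO₃²⁻] ≈ 9.83×10⁻³ mol/L.
Ksp = [Ag⁺]^2[CO₃²⁻] = (2s)^2(9.83×10⁻³)
(2s)^2 = 7.28×10⁻¹² / (9.83×10⁻³) = 7.41×10⁻¹⁰
s = 1.36×10⁻⁵ mol/L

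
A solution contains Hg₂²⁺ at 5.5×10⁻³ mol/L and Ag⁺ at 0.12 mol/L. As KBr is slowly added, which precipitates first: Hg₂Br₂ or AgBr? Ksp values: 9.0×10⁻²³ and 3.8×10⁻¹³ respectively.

Precipitation of each salt begins when its ion product equals Ksp.
For Hg₂Br₂: [Br⁻] = (Ksp/[Hg₂²⁺])^(1/2) = 1.3×10⁻¹⁰ mol/L
For AgBr: [Br⁻] = (Ksp/[Ag⁺]) = 3.2×10⁻¹² mol/L
Since AgBr needs less Br⁻ to reach saturation, it precipitates first.

AgBr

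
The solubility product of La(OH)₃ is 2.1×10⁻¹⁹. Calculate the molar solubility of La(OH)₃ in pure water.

9.4×10⁻⁶ M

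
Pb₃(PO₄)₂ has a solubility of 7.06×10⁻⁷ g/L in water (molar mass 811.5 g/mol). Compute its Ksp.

s = (7.06×10⁻⁷ g L⁻¹)/(811.5 g mol⁻¹) = 8.6999×10⁻¹⁰ M
Pb₃(PO₄)₂(s) ⇌ 3 Pb²⁺(aq) + 2 PO₄³⁻(aq)
For each mole of Pb₃(PO₄)₂ that dissolves per liter, [Pb²⁺] = 3s and [PO₄³⁻] = 2s; let s denote this solubility.
Ksp = [Pb²⁺]^3[PO₄³⁻]^2 = (3s)^3 · (2s)^2 = 108s^5
Ksp = 108 × (8.6999×10⁻¹⁰)^5 = 5.38×10⁻⁴⁴

Ksp = 5.38×10⁻⁴⁴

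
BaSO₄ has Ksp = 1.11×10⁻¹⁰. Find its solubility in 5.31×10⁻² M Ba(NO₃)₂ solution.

2.09×10⁻⁹ M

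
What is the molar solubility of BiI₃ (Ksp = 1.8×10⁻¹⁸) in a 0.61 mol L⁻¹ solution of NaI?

BiI₃(s) ⇌ Bi³⁺(aq) + 3 I⁻(aq)
Let s be the solubility of BiI₃ here. The common ion gives [I⁻] ≈ 0.61 mol L⁻¹, and [Bi³⁺] = s.
Ksp = [Bi³⁺][I⁻]^3 = s(0.61)^3
s = 1.8×10⁻¹⁸ / (0.61)^3 = 7.9×10⁻¹⁸
s = 7.9×10⁻¹⁸ mol L⁻¹

7.9×10⁻¹⁸ M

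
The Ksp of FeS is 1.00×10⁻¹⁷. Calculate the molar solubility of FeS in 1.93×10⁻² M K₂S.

5.18×10⁻¹⁶ M

FeS(s) ⇌ Fe²⁺(aq) + S²⁻(aq)
The solution already contains S²⁻ at 1.93×10⁻² M. Let s be the molar solubility of FeS.
[S²⁻] ≈ 1.93×10⁻² M (common ion dominates); [Fe²⁺] = s.
Ksp = [Fe²⁺][S²⁻] = s(1.93×10⁻²)
s = 1.00×10⁻¹⁷ / (1.93×10⁻²) = 5.18×10⁻¹⁶
s = 5.18×10⁻¹⁶ M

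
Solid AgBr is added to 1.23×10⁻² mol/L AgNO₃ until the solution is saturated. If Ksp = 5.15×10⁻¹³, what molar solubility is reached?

4.19×10⁻¹¹ M

AgBr(s) ⇌ Ag⁺(aq) + Br⁻(aq)
Ag⁺ is already present at 1.23×10⁻² mol/L. If s mol/L of AgBr dissolves, [Br⁻] = s while [Ag⁺] ≈ 1.23×10⁻² mol/L.
Ksp = [Ag⁺][Br⁻] = (1.23×10⁻²)s
s = 5.15×10⁻¹³ / (1.23×10⁻²) = 4.19×10⁻¹¹
s = 4.19×10⁻¹¹ mol/L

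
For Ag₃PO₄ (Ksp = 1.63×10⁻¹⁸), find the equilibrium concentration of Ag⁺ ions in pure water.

Ag₃PO₄(s) ⇌ 3 Ag⁺(aq) + PO₄³⁻(aq)
Let s be the molar solubility. Then [Ag⁺] = 3s and [PO₄³⁻] = s.
Ksp = [Ag⁺]^3[PO₄³⁻] = (3s)^3 · s = 27s^4 = 1.63×10⁻¹⁸
s = 1.57×10⁻⁵ mol L⁻¹
[Ag⁺] = 3s = 4.70×10⁻⁵ mol L⁻¹

4.70×10⁻⁵ M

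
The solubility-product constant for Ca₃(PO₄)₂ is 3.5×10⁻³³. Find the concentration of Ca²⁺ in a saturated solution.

Ca₃(PO₄)₂(s) ⇌ 3 Ca²⁺(aq) + 2 PO₄³⁻(aq)
If s mol/L of Ca₃(PO₄)₂ dissolves, [Ca²⁺] = 3s and [PO₄³⁻] = 2s.
Ksp = [Ca²⁺]^3[PO₄³⁻]^2 = (3s)^3 · (2s)^2 = 108s^5 = 3.5×10⁻³³
s = 1.3×10⁻⁷ mol/L
[Ca²⁺] = 3s = 3.8×10⁻⁷ mol/L

3.8×10⁻⁷ M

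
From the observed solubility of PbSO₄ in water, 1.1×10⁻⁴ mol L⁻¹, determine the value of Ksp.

PbSO₄(s) ⇌ Pb²⁺(aq) + SO₄²⁻(aq)
For each mole of PbSO₄ that dissolves per liter, [Pb²⁺] = s and [SO₄²⁻] = s; let s denote this solubility.
Ksp = [Pb²⁺][SO₄²⁻] = s · s = s^2
Ksp = (1.1×10⁻⁴)^2 = 1.2×10⁻⁸

Ksp = 1.2×10⁻⁸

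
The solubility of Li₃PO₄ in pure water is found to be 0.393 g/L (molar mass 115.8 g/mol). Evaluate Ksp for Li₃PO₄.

Ksp = 3.58×10⁻⁹

Convert to molarity: s = 0.393 / 115.8 = 3.3938×10⁻³ mol/L
Li₃PO₄(s) ⇌ 3 Li⁺(aq) + PO₄³⁻(aq)
With molar solubility s: [Li⁺] = 3s, [PO₄³⁻] = s.
Ksp = [Li⁺]^3[PO₄³⁻] = (3s)^3 · s = 27s^4
Ksp = 27 × (3.3938×10⁻³)^4 = 3.58×10⁻⁹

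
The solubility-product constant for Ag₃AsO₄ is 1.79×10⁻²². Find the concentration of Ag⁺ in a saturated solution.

4.81×10⁻⁶ M

Ag₃AsO₄(s) ⇌ 3 Ag⁺(aq) + AsO₄³⁻(aq)
Let s be the molar solubility. Then [Ag⁺] = 3s and [AsO₄³⁻] = s.
Ksp = [Ag⁺]^3[AsO₄³⁻] = (3s)^3 · s = 27s^4 = 1.79×10⁻²²
s = 1.60×10⁻⁶ M
[Ag⁺] = 3s = 4.81×10⁻⁶ M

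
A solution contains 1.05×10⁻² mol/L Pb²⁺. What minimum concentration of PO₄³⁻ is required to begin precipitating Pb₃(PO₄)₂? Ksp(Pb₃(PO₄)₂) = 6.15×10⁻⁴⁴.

2.30×10⁻¹⁹ M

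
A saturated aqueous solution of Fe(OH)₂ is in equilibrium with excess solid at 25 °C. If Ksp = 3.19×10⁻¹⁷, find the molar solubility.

2.00×10⁻⁶ M

Fe(OH)₂(s) ⇌ Fe²⁺(aq) + 2 OH⁻(aq)
Call the molar solubility s, so that [Fe²⁺] = s and [OH⁻] = 2s.
Ksp = [Fe²⁺][OH⁻]^2 = s · (2s)^2 = 4s^3
4s^3 = 3.19×10⁻¹⁷  ⇒  s^3 = 7.98×10⁻¹⁸
s = 2.00×10⁻⁶ mol L⁻¹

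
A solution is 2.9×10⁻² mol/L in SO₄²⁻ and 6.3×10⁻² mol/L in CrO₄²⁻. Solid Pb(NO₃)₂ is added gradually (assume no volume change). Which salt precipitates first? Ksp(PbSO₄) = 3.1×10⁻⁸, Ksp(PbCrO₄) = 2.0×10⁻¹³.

PbCrO₄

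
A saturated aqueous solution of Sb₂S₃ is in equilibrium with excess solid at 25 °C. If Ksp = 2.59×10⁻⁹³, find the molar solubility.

1.19×10⁻¹⁹ M

Sb₂S₃(s) ⇌ 2 Sb³⁺(aq) + 3 S²⁻(aq)
Call the molar solubility s, so that [Sb³⁺] = 2s and [S²⁻] = 3s.
Ksp = [Sb³⁺]^2[S²⁻]^3 = (2s)^2 · (3s)^3 = 108s^5
108s^5 = 2.59×10⁻⁹³  ⇒  s^5 = 2.40×10⁻⁹⁵
Taking the 5th root, s = 1.19×10⁻¹⁹ M.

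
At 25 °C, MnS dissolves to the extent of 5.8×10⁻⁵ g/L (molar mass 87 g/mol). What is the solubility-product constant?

Ksp = 4.4×10⁻¹³

Molar solubility s = (5.8×10⁻⁵ g/L) / (87 g/mol) = 6.667×10⁻⁷ mol/L
MnS(s) ⇌ Mn²⁺(aq) + S²⁻(aq)
Call the molar solubility s, so that [Mn²⁺] = s and [S²⁻] = s.
Ksp = [Mn²⁺][S²⁻] = s · s = s^2
Ksp = (6.667×10⁻⁷)^2 = 4.4×10⁻¹³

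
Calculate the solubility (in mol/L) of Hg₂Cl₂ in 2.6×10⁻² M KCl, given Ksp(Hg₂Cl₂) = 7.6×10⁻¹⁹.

1.1×10⁻¹⁵ M

Hg₂Cl₂(s) ⇌ Hg₂²⁺(aq) + 2 Cl⁻(aq)
Cl⁻ is already present at 2.6×10⁻² M. If s mol/L of Hg₂Cl₂ dissolves, [Hg₂²⁺] = s while [Cl⁻] ≈ 2.6×10⁻² M.
Ksp = [Hg₂²⁺][Cl⁻]^2 = s(2.6×10⁻²)^2
s = 7.6×10⁻¹⁹ / (2.6×10⁻²)^2 = 1.1×10⁻¹⁵
s = 1.1×10⁻¹⁵ M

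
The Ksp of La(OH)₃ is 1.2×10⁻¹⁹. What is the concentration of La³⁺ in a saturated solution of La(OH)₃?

8.2×10⁻⁶ M

La(OH)₃(s) ⇌ La³⁺(aq) + 3 OH⁻(aq)
For each mole of La(OH)₃ that dissolves per liter, [La³⁺] = s and [OH⁻] = 3s; let s denote this solubility.
Ksp = [La³⁺][OH⁻]^3 = s · (3s)^3 = 27s^4 = 1.2×10⁻¹⁹
s = 8.2×10⁻⁶ mol L⁻¹
[La³⁺] = s = 8.2×10⁻⁶ mol L⁻¹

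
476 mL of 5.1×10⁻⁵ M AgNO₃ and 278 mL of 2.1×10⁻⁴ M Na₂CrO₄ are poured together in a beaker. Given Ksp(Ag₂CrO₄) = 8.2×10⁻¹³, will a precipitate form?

No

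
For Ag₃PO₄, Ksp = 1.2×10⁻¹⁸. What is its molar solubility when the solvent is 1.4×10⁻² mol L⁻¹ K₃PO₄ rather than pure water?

1.5×10⁻⁶ M

Ag₃PO₄(s) ⇌ 3 Ag⁺(aq) + PO₄³⁻(aq)
PO₄³⁻ is already present at 1.4×10⁻² mol L⁻¹. If s mol/L of Ag₃PO₄ dissolves, [Ag⁺] = 3s while [PO₄³⁻] ≈ 1.4×10⁻² mol L⁻¹.
Ksp = [Ag⁺]^3[PO₄³⁻] = (3s)^3(1.4×10⁻²)
(3s)^3 = 1.2×10⁻¹⁸ / (1.4×10⁻²) = 8.6×10⁻¹⁷
s = 1.5×10⁻⁶ mol L⁻¹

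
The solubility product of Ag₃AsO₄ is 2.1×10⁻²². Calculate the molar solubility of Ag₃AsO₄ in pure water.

Ag₃AsO₄(s) ⇌ 3 Ag⁺(aq) + AsO₄³⁻(aq)
For each mole of Ag₃AsO₄ that dissolves per liter, [Ag⁺] = 3s and [AsO₄³⁻] = s; let s denote this solubility.
Ksp = [Ag⁺]^3[AsO₄³⁻] = (3s)^3 · s = 27s^4
27s^4 = 2.1×10⁻²²  ⇒  s^4 = 7.8×10⁻²⁴
s = 1.7×10⁻⁶ M

1.7×10⁻⁶ M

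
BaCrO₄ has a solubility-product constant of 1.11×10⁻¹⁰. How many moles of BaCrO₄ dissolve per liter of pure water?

1.05×10⁻⁵ M

BaCrO₄(s) ⇌ Ba²⁺(aq) + CrO₄²⁻(aq)
Let s be the molar solubility. Then [Ba²⁺] = s and [CrO₄²⁻] = s.
Ksp = [Ba²⁺][CrO₄²⁻] = s · s = s^2
s^2 = 1.11×10⁻¹⁰
Taking the 2nd root, s = 1.05×10⁻⁵ mol L⁻¹.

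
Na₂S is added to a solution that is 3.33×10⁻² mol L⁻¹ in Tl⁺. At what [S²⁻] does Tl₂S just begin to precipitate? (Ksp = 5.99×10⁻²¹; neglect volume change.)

A salt starts to precipitate once the ion product Q reaches its Ksp.
Tl₂S(s) ⇌ 2 Tl⁺(aq) + S²⁻(aq)
Ksp = [Tl⁺]^2[S²⁻] = [S²⁻](3.33×10⁻²)^2
[S²⁻] = 5.99×10⁻²¹ / (3.33×10⁻²)^2 = 5.40×10⁻¹⁸
[S²⁻] = 5.40×10⁻¹⁸ mol L⁻¹

5.40×10⁻¹⁸ M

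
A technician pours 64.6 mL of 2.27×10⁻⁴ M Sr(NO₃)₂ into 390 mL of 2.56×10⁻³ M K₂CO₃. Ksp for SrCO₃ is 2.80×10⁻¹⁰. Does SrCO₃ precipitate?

Total volume after mixing = 64.6 + 390 = 454.6 mL.
[Sr²⁺] = (2.27×10⁻⁴)(64.6)/454.6 = 3.23×10⁻⁵ M
[CO₃²⁻] = (2.56×10⁻³)(390)/454.6 = 2.20×10⁻³ M
Q = [Sr²⁺][CO₃²⁻] = 7.08×10⁻⁸
Because Q > Ksp (7.08×10⁻⁸ vs 2.80×10⁻¹⁰), a precipitate of SrCO₃ forms.

Yes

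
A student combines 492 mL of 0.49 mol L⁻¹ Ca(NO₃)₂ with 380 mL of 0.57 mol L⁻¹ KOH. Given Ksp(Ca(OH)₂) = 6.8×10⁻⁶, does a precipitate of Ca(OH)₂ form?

After mixing, V = 492 mL + 380 mL = 872 mL.
[Ca²⁺] = (0.49)(492)/872 = 0.28 mol L⁻¹
[OH⁻] = (0.57)(380)/872 = 0.25 mol L⁻¹
Q = [Ca²⁺][OH⁻]^2 = 1.7×10⁻²
Q = 1.7×10⁻² > Ksp = 6.8×10⁻⁶, so the solution is supersaturated and Ca(OH)₂ precipitates.

Yes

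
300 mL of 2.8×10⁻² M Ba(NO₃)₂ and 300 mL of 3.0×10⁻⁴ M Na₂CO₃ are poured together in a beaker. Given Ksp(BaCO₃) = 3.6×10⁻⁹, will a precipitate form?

Total volume after mixing = 300 + 300 = 600 mL.
[Ba²⁺] = (2.8×10⁻²)(300)/600 = 1.4×10⁻² M
[CO₃²⁻] = (3.0×10⁻⁴)(300)/600 = 1.5×10⁻⁴ M
Q = [Ba²⁺][CO₃²⁻] = 2.1×10⁻⁶
Because Q > Ksp (2.1×10⁻⁶ vs 3.6×10⁻⁹), a precipitate of BaCO₃ forms.

Yes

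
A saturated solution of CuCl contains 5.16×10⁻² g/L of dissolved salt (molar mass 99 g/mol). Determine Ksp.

Ksp = 2.72×10⁻⁷

Convert to molarity: s = 5.16×10⁻² / 99 = 5.2121×10⁻⁴ mol/L
CuCl(s) ⇌ Cu⁺(aq) + Cl⁻(aq)
For each mole of CuCl that dissolves per liter, [Cu⁺] = s and [Cl⁻] = s; let s denote this solubility.
Ksp = [Cu⁺][Cl⁻] = s · s = s^2
Ksp = (5.2121×10⁻⁴)^2 = 2.72×10⁻⁷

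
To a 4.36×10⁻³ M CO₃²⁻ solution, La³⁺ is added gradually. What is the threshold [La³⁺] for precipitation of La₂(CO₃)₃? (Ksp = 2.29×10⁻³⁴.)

5.26×10⁻¹⁴ M

Each salt precipitates once Q = Ksp for that salt.
La₂(CO₃)₃(s) ⇌ 2 La³⁺(aq) + 3 CO₃²⁻(aq)
Ksp = [La³⁺]^2[CO₃²⁻]^3 = [La³⁺]^2(4.36×10⁻³)^3
[La³⁺]^2 = 2.29×10⁻³⁴ / (4.36×10⁻³)^3 = 2.76×10⁻²⁷
[La³⁺] = 5.26×10⁻¹⁴ M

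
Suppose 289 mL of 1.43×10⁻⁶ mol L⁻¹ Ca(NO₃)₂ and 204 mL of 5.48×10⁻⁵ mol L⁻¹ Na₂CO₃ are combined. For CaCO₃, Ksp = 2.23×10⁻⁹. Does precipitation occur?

No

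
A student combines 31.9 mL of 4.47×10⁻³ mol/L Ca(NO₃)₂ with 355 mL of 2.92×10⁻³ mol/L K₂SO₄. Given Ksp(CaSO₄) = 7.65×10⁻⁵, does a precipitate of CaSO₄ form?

The combined volume is 386.9 mL.
[Ca²⁺] = (4.47×10⁻³)(31.9)/386.9 = 3.69×10⁻⁴ mol/L
[SO₄²⁻] = (2.92×10⁻³)(355)/386.9 = 2.68×10⁻³ mol/L
Q = [Ca²⁺][SO₄²⁻] = 9.87×10⁻⁷
Q < Ksp (9.87×10⁻⁷ vs 7.65×10⁻⁵); the solution remains unsaturated and no precipitate forms.

No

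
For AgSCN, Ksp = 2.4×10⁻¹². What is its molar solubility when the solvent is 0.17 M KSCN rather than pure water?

1.4×10⁻¹¹ M

AgSCN(s) ⇌ Ag⁺(aq) + SCN⁻(aq)
With SCN⁻ already at 0.17 M and s small, take [SCN⁻] ≈ 0.17 M and [Ag⁺] = s.
Ksp = [Ag⁺][SCN⁻] = s(0.17)
s = 2.4×10⁻¹² / (0.17) = 1.4×10⁻¹¹
s = 1.4×10⁻¹¹ M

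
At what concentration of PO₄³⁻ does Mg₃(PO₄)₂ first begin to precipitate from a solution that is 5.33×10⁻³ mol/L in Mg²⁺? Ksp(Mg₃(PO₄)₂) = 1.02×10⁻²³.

Precipitation of each salt begins when its ion product equals Ksp.
Mg₃(PO₄)₂(s) ⇌ 3 Mg²⁺(aq) + 2 PO₄³⁻(aq)
Ksp = [Mg²⁺]^3[PO₄³⁻]^2 = [PO₄³⁻]^2(5.33×10⁻³)^3
[PO₄³⁻]^2 = 1.02×10⁻²³ / (5.33×10⁻³)^3 = 6.74×10⁻¹⁷
[PO₄³⁻] = 8.21×10⁻⁹ mol/L

8.21×10⁻⁹ M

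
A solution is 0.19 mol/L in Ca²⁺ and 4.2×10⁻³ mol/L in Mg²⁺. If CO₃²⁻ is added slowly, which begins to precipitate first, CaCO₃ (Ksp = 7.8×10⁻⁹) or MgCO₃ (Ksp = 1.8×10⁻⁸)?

CaCO₃

A salt starts to precipitate once the ion product Q reaches its Ksp.
For CaCO₃: [CO₃²⁻] = (Ksp/[Ca²⁺]) = 4.1×10⁻⁸ mol/L
For MgCO₃: [CO₃²⁻] = (Ksp/[Mg²⁺]) = 4.3×10⁻⁶ mol/L
Since CaCO₃ needs less CO₃²⁻ to reach saturation, it precipitates first.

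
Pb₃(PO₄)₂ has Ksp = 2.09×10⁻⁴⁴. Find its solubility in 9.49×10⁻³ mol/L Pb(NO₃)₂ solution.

Pb₃(PO₄)₂(s) ⇌ 3 Pb²⁺(aq) + 2 PO₄³⁻(aq)
Pb²⁺ is already present at 9.49×10⁻³ mol/L. If s mol/L of Pb₃(PO₄)₂ dissolves, [PO₄³⁻] = 2s while [Pb²⁺] ≈ 9.49×10⁻³ mol/L.
Ksp = [Pb²⁺]^3[PO₄³⁻]^2 = (9.49×10⁻³)^3(2s)^2
(2s)^2 = 2.09×10⁻⁴⁴ / (9.49×10⁻³)^3 = 2.45×10⁻³⁸
s = 7.82×10⁻²⁰ mol/L

7.82×10⁻²⁰ M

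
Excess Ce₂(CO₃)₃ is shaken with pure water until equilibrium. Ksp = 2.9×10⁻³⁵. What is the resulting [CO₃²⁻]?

Ce₂(CO₃)₃(s) ⇌ 2 Ce³⁺(aq) + 3 CO₃²⁻(aq)
For each mole of Ce₂(CO₃)₃ that dissolves per liter, [Ce³⁺] = 2s and [CO₃²⁻] = 3s; let s denote this solubility.
Ksp = [Ce³⁺]^2[CO₃²⁻]^3 = (2s)^2 · (3s)^3 = 108s^5 = 2.9×10⁻³⁵
s = 4.9×10⁻⁸ mol/L
[CO₃²⁻] = 3s = 1.5×10⁻⁷ mol/L

1.5×10⁻⁷ M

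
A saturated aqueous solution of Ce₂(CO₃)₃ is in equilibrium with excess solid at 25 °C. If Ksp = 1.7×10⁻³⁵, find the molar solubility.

4.4×10⁻⁸ M

Ce₂(CO₃)₃(s) ⇌ 2 Ce³⁺(aq) + 3 CO₃²⁻(aq)
Let s be the molar solubility. Then [Ce³⁺] = 2s and [CO₃²⁻] = 3s.
Ksp = [Ce³⁺]^2[CO₃²⁻]^3 = (2s)^2 · (3s)^3 = 108s^5
108s^5 = 1.7×10⁻³⁵  ⇒  s^5 = 1.6×10⁻³⁷
Taking the 5th root, s = 4.4×10⁻⁸ M.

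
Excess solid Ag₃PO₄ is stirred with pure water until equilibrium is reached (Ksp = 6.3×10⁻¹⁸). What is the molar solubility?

Ag₃PO₄(s) ⇌ 3 Ag⁺(aq) + PO₄³⁻(aq)
Let s be the molar solubility. Then [Ag⁺] = 3s and [PO₄³⁻] = s.
Ksp = [Ag⁺]^3[PO₄³⁻] = (3s)^3 · s = 27s^4
27s^4 = 6.3×10⁻¹⁸  ⇒  s^4 = 2.3×10⁻¹⁹
Taking the 4th root, s = 2.2×10⁻⁵ M.

2.2×10⁻⁵ M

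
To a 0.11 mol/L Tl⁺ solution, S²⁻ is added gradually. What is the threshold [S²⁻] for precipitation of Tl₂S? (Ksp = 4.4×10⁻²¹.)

A salt starts to precipitate once the ion product Q reaches its Ksp.
Tl₂S(s) ⇌ 2 Tl⁺(aq) + S²⁻(aq)
Ksp = [Tl⁺]^2[S²⁻] = [S²⁻](0.11)^2
[S²⁻] = 4.4×10⁻²¹ / (0.11)^2 = 3.6×10⁻¹⁹
[S²⁻] = 3.6×10⁻¹⁹ mol/L

3.6×10⁻¹⁹ M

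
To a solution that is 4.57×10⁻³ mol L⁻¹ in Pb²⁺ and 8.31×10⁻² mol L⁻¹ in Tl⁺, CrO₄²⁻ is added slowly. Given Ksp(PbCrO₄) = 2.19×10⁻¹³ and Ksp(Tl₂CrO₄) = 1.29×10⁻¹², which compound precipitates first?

Precipitation begins when Q = Ksp.
For PbCrO₄: [CrO₄²⁻] = (Ksp/[Pb²⁺]) = 4.79×10⁻¹¹ mol L⁻¹
For Tl₂CrO₄: [CrO₄²⁻] = (Ksp/[Tl⁺]^2) = 1.87×10⁻¹⁰ mol L⁻¹
PbCrO₄ requires the lower [CrO₄²⁻], so it precipitates first.

PbCrO₄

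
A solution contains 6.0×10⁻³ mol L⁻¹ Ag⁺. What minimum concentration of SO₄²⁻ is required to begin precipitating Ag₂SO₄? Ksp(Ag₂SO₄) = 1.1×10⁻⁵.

Precipitation begins when Q = Ksp.
Ag₂SO₄(s) ⇌ 2 Ag⁺(aq) + SO₄²⁻(aq)
Ksp = [Ag⁺]^2[SO₄²⁻] = [SO₄²⁻](6.0×10⁻³)^2
[SO₄²⁻] = 1.1×10⁻⁵ / (6.0×10⁻³)^2 = 0.31
[SO₄²⁻] = 0.31 mol L⁻¹

0.31 M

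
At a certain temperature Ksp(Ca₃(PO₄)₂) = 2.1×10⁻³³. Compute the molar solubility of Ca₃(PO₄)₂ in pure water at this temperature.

1.1×10⁻⁷ M

Ca₃(PO₄)₂(s) ⇌ 3 Ca²⁺(aq) + 2 PO₄³⁻(aq)
For each mole of Ca₃(PO₄)₂ that dissolves per liter, [Ca²⁺] = 3s and [PO₄³⁻] = 2s; let s denote this solubility.
Ksp = [Ca²⁺]^3[PO₄³⁻]^2 = (3s)^3 · (2s)^2 = 108s^5
108s^5 = 2.1×10⁻³³  ⇒  s^5 = 1.9×10⁻³⁵
s = 1.1×10⁻⁷ M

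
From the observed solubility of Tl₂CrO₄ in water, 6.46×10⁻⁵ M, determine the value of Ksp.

Ksp = 1.08×10⁻¹²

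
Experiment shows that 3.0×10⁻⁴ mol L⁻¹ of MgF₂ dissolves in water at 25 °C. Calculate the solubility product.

Ksp = 1.1×10⁻¹⁰

MgF₂(s) ⇌ Mg²⁺(aq) + 2 F⁻(aq)
For each mole of MgF₂ that dissolves per liter, [Mg²⁺] = s and [F⁻] = 2s; let s denote this solubility.
Ksp = [Mg²⁺][F⁻]^2 = s · (2s)^2 = 4s^3
Ksp = 4 × (3.0×10⁻⁴)^3 = 1.1×10⁻¹⁰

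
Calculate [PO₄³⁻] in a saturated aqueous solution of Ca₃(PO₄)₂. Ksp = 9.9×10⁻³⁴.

2.0×10⁻⁷ M

Ca₃(PO₄)₂(s) ⇌ 3 Ca²⁺(aq) + 2 PO₄³⁻(aq)
Call the molar solubility s, so that [Ca²⁺] = 3s and [PO₄³⁻] = 2s.
Ksp = [Ca²⁺]^3[PO₄³⁻]^2 = (3s)^3 · (2s)^2 = 108s^5 = 9.9×10⁻³⁴
s = 9.8×10⁻⁸ mol/L
[PO₄³⁻] = 2s = 2.0×10⁻⁷ mol/L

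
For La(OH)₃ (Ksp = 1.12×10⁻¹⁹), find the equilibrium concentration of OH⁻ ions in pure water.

La(OH)₃(s) ⇌ La³⁺(aq) + 3 OH⁻(aq)
If s mol/L of La(OH)₃ dissolves, [La³⁺] = s and [OH⁻] = 3s.
Ksp = [La³⁺][OH⁻]^3 = s · (3s)^3 = 27s^4 = 1.12×10⁻¹⁹
s = 8.03×10⁻⁶ mol/L
[OH⁻] = 3s = 2.41×10⁻⁵ mol/L

2.41×10⁻⁵ M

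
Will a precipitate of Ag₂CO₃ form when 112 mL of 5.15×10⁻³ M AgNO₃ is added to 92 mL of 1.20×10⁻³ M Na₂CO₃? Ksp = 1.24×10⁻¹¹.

Yes

The combined volume is 204 mL.
[Ag⁺] = (5.15×10⁻³)(112)/204 = 2.83×10⁻³ M
[CO₃²⁻] = (1.20×10⁻³)(92)/204 = 5.41×10⁻⁴ M
Q = [Ag⁺]^2[CO₃²⁻] = 4.33×10⁻⁹
Because Q > Ksp (4.33×10⁻⁹ vs 1.24×10⁻¹¹), a precipitate of Ag₂CO₃ forms.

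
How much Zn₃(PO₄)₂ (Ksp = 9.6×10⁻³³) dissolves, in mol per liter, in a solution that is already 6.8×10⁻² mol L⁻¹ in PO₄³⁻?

Zn₃(PO₄)₂(s) ⇌ 3 Zn²⁺(aq) + 2 PO₄³⁻(aq)
Let s be the solubility of Zn₃(PO₄)₂ here. The common ion gives [PO₄³⁻] ≈ 6.8×10⁻² mol L⁻¹, and [Zn²⁺] = 3s.
Ksp = [Zn²⁺]^3[PO₄³⁻]^2 = (3s)^3(6.8×10⁻²)^2
(3s)^3 = 9.6×10⁻³³ / (6.8×10⁻²)^2 = 2.1×10⁻³⁰
s = 4.3×10⁻¹¹ mol L⁻¹

4.3×10⁻¹¹ M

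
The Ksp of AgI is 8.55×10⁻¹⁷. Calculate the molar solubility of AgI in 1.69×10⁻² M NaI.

AgI(s) ⇌ Ag⁺(aq) + I⁻(aq)
Let s be the solubility of AgI here. The common ion gives [I⁻] ≈ 1.69×10⁻² M, and [Ag⁺] = s.
Ksp = [Ag⁺][I⁻] = s(1.69×10⁻²)
s = 8.55×10⁻¹⁷ / (1.69×10⁻²) = 5.06×10⁻¹⁵
s = 5.06×10⁻¹⁵ M

5.06×10⁻¹⁵ M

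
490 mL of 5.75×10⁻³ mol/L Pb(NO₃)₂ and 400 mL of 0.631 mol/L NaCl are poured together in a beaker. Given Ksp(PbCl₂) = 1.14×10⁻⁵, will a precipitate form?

Total volume after mixing = 490 + 400 = 890 mL.
[Pb²⁺] = (5.75×10⁻³)(490)/890 = 3.17×10⁻³ mol/L
[Cl⁻] = (0.631)(400)/890 = 0.284 mol/L
Q = [Pb²⁺][Cl⁻]^2 = 2.55×10⁻⁴
Since Q (2.55×10⁻⁴) exceeds Ksp (1.14×10⁻⁵), PbCl₂ will precipitate.

Yes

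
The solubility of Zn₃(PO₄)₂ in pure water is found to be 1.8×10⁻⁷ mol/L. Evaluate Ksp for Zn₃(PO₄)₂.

Ksp = 2.0×10⁻³²

Zn₃(PO₄)₂(s) ⇌ 3 Zn²⁺(aq) + 2 PO₄³⁻(aq)
With molar solubility s: [Zn²⁺] = 3s, [PO₄³⁻] = 2s.
Ksp = [Zn²⁺]^3[PO₄³⁻]^2 = (3s)^3 · (2s)^2 = 108s^5
Ksp = 108 × (1.8×10⁻⁷)^5 = 2.0×10⁻³²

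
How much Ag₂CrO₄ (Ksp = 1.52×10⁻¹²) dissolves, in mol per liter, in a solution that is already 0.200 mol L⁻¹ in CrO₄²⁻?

1.38×10⁻⁶ M

Ag₂CrO₄(s) ⇌ 2 Ag⁺(aq) + CrO₄²⁻(aq)
Let s be the solubility of Ag₂CrO₄ here. The common ion gives [CrO₄²⁻] ≈ 0.200 mol L⁻¹, and [Ag⁺] = 2s.
Ksp = [Ag⁺]^2[CrO₄²⁻] = (2s)^2(0.200)
(2s)^2 = 1.52×10⁻¹² / (0.200) = 7.60×10⁻¹²
s = 1.38×10⁻⁶ mol L⁻¹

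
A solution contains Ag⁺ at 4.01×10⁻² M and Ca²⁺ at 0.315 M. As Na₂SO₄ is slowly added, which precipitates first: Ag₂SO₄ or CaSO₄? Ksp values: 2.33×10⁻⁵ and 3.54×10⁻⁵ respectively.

A salt starts to precipitate once the ion product Q reaches its Ksp.
For Ag₂SO₄: [SO₄²⁻] = (Ksp/[Ag⁺]^2) = 1.45×10⁻² M
For CaSO₄: [SO₄²⁻] = (Ksp/[Ca²⁺]) = 1.12×10⁻⁴ M
CaSO₄ requires the lower [SO₄²⁻], so it precipitates first.

CaSO₄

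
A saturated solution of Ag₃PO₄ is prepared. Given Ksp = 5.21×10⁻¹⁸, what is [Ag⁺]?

Ag₃PO₄(s) ⇌ 3 Ag⁺(aq) + PO₄³⁻(aq)
If s mol/L of Ag₃PO₄ dissolves, [Ag⁺] = 3s and [PO₄³⁻] = s.
Ksp = [Ag⁺]^3[PO₄³⁻] = (3s)^3 · s = 27s^4 = 5.21×10⁻¹⁸
s = 2.10×10⁻⁵ mol/L
[Ag⁺] = 3s = 6.29×10⁻⁵ mol/L

6.29×10⁻⁵ M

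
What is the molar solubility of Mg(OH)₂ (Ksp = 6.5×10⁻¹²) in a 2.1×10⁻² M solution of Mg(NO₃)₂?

Mg(OH)₂(s) ⇌ Mg²⁺(aq) + 2 OH⁻(aq)
With Mg²⁺ already at 2.1×10⁻² M and s small, take [Mg²⁺] ≈ 2.1×10⁻² M and [OH⁻] = 2s.
Ksp = [Mg²⁺][OH⁻]^2 = (2.1×10⁻²)(2s)^2
(2s)^2 = 6.5×10⁻¹² / (2.1×10⁻²) = 3.1×10⁻¹⁰
s = 8.8×10⁻⁶ M

8.8×10⁻⁶ M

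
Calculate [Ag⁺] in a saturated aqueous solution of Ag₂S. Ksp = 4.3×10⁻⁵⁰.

Ag₂S(s) ⇌ 2 Ag⁺(aq) + S²⁻(aq)
If s mol/L of Ag₂S dissolves, [Ag⁺] = 2s and [S²⁻] = s.
Ksp = [Ag⁺]^2[S²⁻] = (2s)^2 · s = 4s^3 = 4.3×10⁻⁵⁰
s = 2.2×10⁻¹⁷ M
[Ag⁺] = 2s = 4.4×10⁻¹⁷ M

4.4×10⁻¹⁷ M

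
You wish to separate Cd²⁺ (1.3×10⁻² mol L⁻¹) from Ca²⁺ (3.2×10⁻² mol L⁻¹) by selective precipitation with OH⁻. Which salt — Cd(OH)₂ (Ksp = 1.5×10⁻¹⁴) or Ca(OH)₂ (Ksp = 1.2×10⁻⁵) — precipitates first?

Each salt precipitates once Q = Ksp for that salt.
For Cd(OH)₂: [OH⁻] = (Ksp/[Cd²⁺])^(1/2) = 1.1×10⁻⁶ mol L⁻¹
For Ca(OH)₂: [OH⁻] = (Ksp/[Ca²⁺])^(1/2) = 1.9×10⁻² mol L⁻¹
The smaller threshold [OH⁻] is reached first, so Cd(OH)₂ precipitates first.

Cd(OH)₂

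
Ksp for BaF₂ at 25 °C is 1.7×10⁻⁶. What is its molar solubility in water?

BaF₂(s) ⇌ Ba²⁺(aq) + 2 F⁻(aq)
For each mole of BaF₂ that dissolves per liter, [Ba²⁺] = s and [F⁻] = 2s; let s denote this solubility.
Ksp = [Ba²⁺][F⁻]^2 = s · (2s)^2 = 4s^3
4s^3 = 1.7×10⁻⁶  ⇒  s^3 = 4.3×10⁻⁷
Taking the 3rd root, s = 7.5×10⁻³ mol/L.

7.5×10⁻³ M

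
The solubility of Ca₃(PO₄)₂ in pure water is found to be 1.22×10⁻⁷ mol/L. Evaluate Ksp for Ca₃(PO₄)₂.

Ksp = 2.92×10⁻³³

Ca₃(PO₄)₂(s) ⇌ 3 Ca²⁺(aq) + 2 PO₄³⁻(aq)
If s mol/L of Ca₃(PO₄)₂ dissolves, [Ca²⁺] = 3s and [PO₄³⁻] = 2s.
Ksp = [Ca²⁺]^3[PO₄³⁻]^2 = (3s)^3 · (2s)^2 = 108s^5
Ksp = 108 × (1.22×10⁻⁷)^5 = 2.92×10⁻³³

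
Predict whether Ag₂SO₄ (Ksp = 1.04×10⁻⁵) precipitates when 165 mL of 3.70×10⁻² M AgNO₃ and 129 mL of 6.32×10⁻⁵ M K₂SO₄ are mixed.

After mixing, V = 165 mL + 129 mL = 294 mL.
[Ag⁺] = (3.70×10⁻²)(165)/294 = 2.08×10⁻² M
[SO₄²⁻] = (6.32×10⁻⁵)(129)/294 = 2.77×10⁻⁵ M
Q = [Ag⁺]^2[SO₄²⁻] = 1.20×10⁻⁸
Since Q (1.20×10⁻⁸) is less than Ksp (1.04×10⁻⁵), no Ag₂SO₄ precipitates.

No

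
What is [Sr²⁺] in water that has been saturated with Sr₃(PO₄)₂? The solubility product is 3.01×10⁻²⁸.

Sr₃(PO₄)₂(s) ⇌ 3 Sr²⁺(aq) + 2 PO₄³⁻(aq)
If s mol/L of Sr₃(PO₄)₂ dissolves, [Sr²⁺] = 3s and [PO₄³⁻] = 2s.
Ksp = [Sr²⁺]^3[PO₄³⁻]^2 = (3s)^3 · (2s)^2 = 108s^5 = 3.01×10⁻²⁸
s = 1.23×10⁻⁶ M
[Sr²⁺] = 3s = 3.68×10⁻⁶ M

3.68×10⁻⁶ M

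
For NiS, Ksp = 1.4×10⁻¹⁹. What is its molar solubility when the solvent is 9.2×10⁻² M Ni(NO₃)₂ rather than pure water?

1.5×10⁻¹⁸ M

NiS(s) ⇌ Ni²⁺(aq) + S²⁻(aq)
Ni²⁺ is already present at 9.2×10⁻² M. If s mol/L of NiS dissolves, [S²⁻] = s while [Ni²⁺] ≈ 9.2×10⁻² M.
Ksp = [Ni²⁺][S²⁻] = (9.2×10⁻²)s
s = 1.4×10⁻¹⁹ / (9.2×10⁻²) = 1.5×10⁻¹⁸
s = 1.5×10⁻¹⁸ M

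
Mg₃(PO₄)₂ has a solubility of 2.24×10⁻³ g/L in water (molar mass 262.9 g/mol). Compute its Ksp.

Ksp = 4.85×10⁻²⁴

s = (2.24×10⁻³ g L⁻¹)/(262.9 g mol⁻¹) = 8.5203×10⁻⁶ M
Mg₃(PO₄)₂(s) ⇌ 3 Mg²⁺(aq) + 2 PO₄³⁻(aq)
If s mol/L of Mg₃(PO₄)₂ dissolves, [Mg²⁺] = 3s and [PO₄³⁻] = 2s.
Ksp = [Mg²⁺]^3[PO₄³⁻]^2 = (3s)^3 · (2s)^2 = 108s^5
Ksp = 108 × (8.5203×10⁻⁶)^5 = 4.85×10⁻²⁴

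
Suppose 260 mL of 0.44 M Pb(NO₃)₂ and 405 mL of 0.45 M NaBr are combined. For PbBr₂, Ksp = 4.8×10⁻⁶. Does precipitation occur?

After mixing, V = 260 mL + 405 mL = 665 mL.
[Pb²⁺] = (0.44)(260)/665 = 0.17 M
[Br⁻] = (0.45)(405)/665 = 0.27 M
Q = [Pb²⁺][Br⁻]^2 = 1.3×10⁻²
Since Q (1.3×10⁻²) exceeds Ksp (4.8×10⁻⁶), PbBr₂ will precipitate.

Yes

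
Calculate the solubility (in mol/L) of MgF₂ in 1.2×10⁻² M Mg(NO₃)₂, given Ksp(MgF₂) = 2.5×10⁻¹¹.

2.3×10⁻⁵ M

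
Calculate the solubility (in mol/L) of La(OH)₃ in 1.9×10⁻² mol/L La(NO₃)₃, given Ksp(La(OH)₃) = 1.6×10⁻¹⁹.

La(OH)₃(s) ⇌ La³⁺(aq) + 3 OH⁻(aq)
With La³⁺ already at 1.9×10⁻² mol/L and s small, take [La³⁺] ≈ 1.9×10⁻² mol/L and [OH⁻] = 3s.
Ksp = [La³⁺][OH⁻]^3 = (1.9×10⁻²)(3s)^3
(3s)^3 = 1.6×10⁻¹⁹ / (1.9×10⁻²) = 8.4×10⁻¹⁸
s = 6.8×10⁻⁷ mol/L

6.8×10⁻⁷ M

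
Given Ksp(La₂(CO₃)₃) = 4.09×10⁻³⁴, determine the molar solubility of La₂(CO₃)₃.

La₂(CO₃)₃(s) ⇌ 2 La³⁺(aq) + 3 CO₃²⁻(aq)
Let s be the molar solubility. Then [La³⁺] = 2s and [CO₃²⁻] = 3s.
Ksp = [La³⁺]^2[CO₃²⁻]^3 = (2s)^2 · (3s)^3 = 108s^5
108s^5 = 4.09×10⁻³⁴  ⇒  s^5 = 3.79×10⁻³⁶
s = (3.79×10⁻³⁶)^(1/5) = 8.23×10⁻⁸ mol/L

8.23×10⁻⁸ M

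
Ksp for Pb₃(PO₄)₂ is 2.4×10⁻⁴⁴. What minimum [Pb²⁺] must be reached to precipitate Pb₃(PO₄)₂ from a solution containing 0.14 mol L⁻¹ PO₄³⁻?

1.1×10⁻¹⁴ M

Precipitation of each salt begins when its ion product equals Ksp.
Pb₃(PO₄)₂(s) ⇌ 3 Pb²⁺(aq) + 2 PO₄³⁻(aq)
Ksp = [Pb²⁺]^3[PO₄³⁻]^2 = [Pb²⁺]^3(0.14)^2
[Pb²⁺]^3 = 2.4×10⁻⁴⁴ / (0.14)^2 = 1.2×10⁻⁴²
[Pb²⁺] = 1.1×10⁻¹⁴ mol L⁻¹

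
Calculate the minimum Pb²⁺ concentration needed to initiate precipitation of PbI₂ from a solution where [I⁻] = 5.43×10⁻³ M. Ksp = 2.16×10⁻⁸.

7.33×10⁻⁴ M

The threshold for precipitation is Q = Ksp.
PbI₂(s) ⇌ Pb²⁺(aq) + 2 I⁻(aq)
Ksp = [Pb²⁺][I⁻]^2 = [Pb²⁺](5.43×10⁻³)^2
[Pb²⁺] = 2.16×10⁻⁸ / (5.43×10⁻³)^2 = 7.33×10⁻⁴
[Pb²⁺] = 7.33×10⁻⁴ M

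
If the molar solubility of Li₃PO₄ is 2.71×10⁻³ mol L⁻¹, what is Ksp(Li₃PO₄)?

Li₃PO₄(s) ⇌ 3 Li⁺(aq) + PO₄³⁻(aq)
If s mol/L of Li₃PO₄ dissolves, [Li⁺] = 3s and [PO₄³⁻] = s.
Ksp = [Li⁺]^3[PO₄³⁻] = (3s)^3 · s = 27s^4
Ksp = 27 × (2.71×10⁻³)^4 = 1.46×10⁻⁹

Ksp = 1.46×10⁻⁹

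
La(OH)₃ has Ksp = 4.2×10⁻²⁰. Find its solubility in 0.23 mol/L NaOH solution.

3.5×10⁻¹⁸ M

La(OH)₃(s) ⇌ La³⁺(aq) + 3 OH⁻(aq)
OH⁻ is already present at 0.23 mol/L. If s mol/L of La(OH)₃ dissolves, [La³⁺] = s while [OH⁻] ≈ 0.23 mol/L.
Ksp = [La³⁺][OH⁻]^3 = s(0.23)^3
s = 4.2×10⁻²⁰ / (0.23)^3 = 3.5×10⁻¹⁸
s = 3.5×10⁻¹⁸ mol/L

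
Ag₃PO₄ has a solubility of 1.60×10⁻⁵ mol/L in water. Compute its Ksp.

Ksp = 1.77×10⁻¹⁸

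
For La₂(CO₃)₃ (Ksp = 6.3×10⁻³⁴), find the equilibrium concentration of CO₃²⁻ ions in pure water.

La₂(CO₃)₃(s) ⇌ 2 La³⁺(aq) + 3 CO₃²⁻(aq)
Let s be the molar solubility. Then [La³⁺] = 2s and [CO₃²⁻] = 3s.
Ksp = [La³⁺]^2[CO₃²⁻]^3 = (2s)^2 · (3s)^3 = 108s^5 = 6.3×10⁻³⁴
s = 9.0×10⁻⁸ M
[CO₃²⁻] = 3s = 2.7×10⁻⁷ M

2.7×10⁻⁷ M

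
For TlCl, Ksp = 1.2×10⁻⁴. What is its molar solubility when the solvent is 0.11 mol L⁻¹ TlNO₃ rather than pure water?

TlCl(s) ⇌ Tl⁺(aq) + Cl⁻(aq)
The solution already contains Tl⁺ at 0.11 mol L⁻¹. Let s be the molar solubility of TlCl.
[Tl⁺] ≈ 0.11 mol L⁻¹ (common ion dominates); [Cl⁻] = s.
Ksp = [Tl⁺][Cl⁻] = (0.11)s
s = 1.2×10⁻⁴ / (0.11) = 1.1×10⁻³
s = 1.1×10⁻³ mol L⁻¹

1.1×10⁻³ M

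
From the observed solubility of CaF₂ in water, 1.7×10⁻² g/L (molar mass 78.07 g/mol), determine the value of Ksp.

Ksp = 4.1×10⁻¹¹

Molar solubility s = (1.7×10⁻² g/L) / (78.07 g/mol) = 2.178×10⁻⁴ mol/L
CaF₂(s) ⇌ Ca²⁺(aq) + 2 F⁻(aq)
If s mol/L of CaF₂ dissolves, [Ca²⁺] = s and [F⁻] = 2s.
Ksp = [Ca²⁺][F⁻]^2 = s · (2s)^2 = 4s^3
Ksp = 4 × (2.178×10⁻⁴)^3 = 4.1×10⁻¹¹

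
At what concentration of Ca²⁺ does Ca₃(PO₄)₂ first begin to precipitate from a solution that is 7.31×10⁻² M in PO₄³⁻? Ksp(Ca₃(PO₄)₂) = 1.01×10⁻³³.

The threshold for precipitation is Q = Ksp.
Ca₃(PO₄)₂(s) ⇌ 3 Ca²⁺(aq) + 2 PO₄³⁻(aq)
Ksp = [Ca²⁺]^3[PO₄³⁻]^2 = [Ca²⁺]^3(7.31×10⁻²)^2
[Ca²⁺]^3 = 1.01×10⁻³³ / (7.31×10⁻²)^2 = 1.89×10⁻³¹
[Ca²⁺] = 5.74×10⁻¹¹ M

5.74×10⁻¹¹ M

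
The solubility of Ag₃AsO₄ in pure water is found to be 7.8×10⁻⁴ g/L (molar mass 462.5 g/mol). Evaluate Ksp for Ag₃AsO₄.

s = (7.8×10⁻⁴ g L⁻¹)/(462.5 g mol⁻¹) = 1.686×10⁻⁶ M
Ag₃AsO₄(s) ⇌ 3 Ag⁺(aq) + AsO₄³⁻(aq)
Call the molar solubility s, so that [Ag⁺] = 3s and [AsO₄³⁻] = s.
Ksp = [Ag⁺]^3[AsO₄³⁻] = (3s)^3 · s = 27s^4
Ksp = 27 × (1.686×10⁻⁶)^4 = 2.2×10⁻²²

Ksp = 2.2×10⁻²²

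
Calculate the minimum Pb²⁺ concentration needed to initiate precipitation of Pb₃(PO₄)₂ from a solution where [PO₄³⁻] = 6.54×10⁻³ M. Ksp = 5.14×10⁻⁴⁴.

A salt starts to precipitate once the ion product Q reaches its Ksp.
Pb₃(PO₄)₂(s) ⇌ 3 Pb²⁺(aq) + 2 PO₄³⁻(aq)
Ksp = [Pb²⁺]^3[PO₄³⁻]^2 = [Pb²⁺]^3(6.54×10⁻³)^2
[Pb²⁺]^3 = 5.14×10⁻⁴⁴ / (6.54×10⁻³)^2 = 1.20×10⁻³⁹
[Pb²⁺] = 1.06×10⁻¹³ M

1.06×10⁻¹³ M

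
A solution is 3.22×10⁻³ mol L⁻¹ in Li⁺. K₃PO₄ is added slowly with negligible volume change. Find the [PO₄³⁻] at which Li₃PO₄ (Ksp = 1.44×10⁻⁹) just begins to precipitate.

A salt starts to precipitate once the ion product Q reaches its Ksp.
Li₃PO₄(s) ⇌ 3 Li⁺(aq) + PO₄³⁻(aq)
Ksp = [Li⁺]^3[PO₄³⁻] = [PO₄³⁻](3.22×10⁻³)^3
[PO₄³⁻] = 1.44×10⁻⁹ / (3.22×10⁻³)^3 = 4.31×10⁻²
[PO₄³⁻] = 4.31×10⁻² mol L⁻¹

4.31×10⁻² M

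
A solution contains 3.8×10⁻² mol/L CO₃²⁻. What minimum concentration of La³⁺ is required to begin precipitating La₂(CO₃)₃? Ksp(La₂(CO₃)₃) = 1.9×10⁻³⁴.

1.9×10⁻¹⁵ M

Precipitation begins when Q = Ksp.
La₂(CO₃)₃(s) ⇌ 2 La³⁺(aq) + 3 CO₃²⁻(aq)
Ksp = [La³⁺]^2[CO₃²⁻]^3 = [La³⁺]^2(3.8×10⁻²)^3
[La³⁺]^2 = 1.9×10⁻³⁴ / (3.8×10⁻²)^3 = 3.5×10⁻³⁰
[La³⁺] = 1.9×10⁻¹⁵ mol/L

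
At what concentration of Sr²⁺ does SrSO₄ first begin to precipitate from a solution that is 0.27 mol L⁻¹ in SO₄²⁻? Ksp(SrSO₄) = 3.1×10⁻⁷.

Precipitation begins when Q = Ksp.
SrSO₄(s) ⇌ Sr²⁺(aq) + SO₄²⁻(aq)
Ksp = [Sr²⁺][SO₄²⁻] = [Sr²⁺](0.27)
[Sr²⁺] = 3.1×10⁻⁷ / (0.27) = 1.1×10⁻⁶
[Sr²⁺] = 1.1×10⁻⁶ mol L⁻¹

1.1×10⁻⁶ M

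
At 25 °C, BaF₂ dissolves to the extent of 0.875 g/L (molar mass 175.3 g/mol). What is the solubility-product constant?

s = (0.875 g L⁻¹)/(175.3 g mol⁻¹) = 4.9914×10⁻³ M
BaF₂(s) ⇌ Ba²⁺(aq) + 2 F⁻(aq)
Let s be the molar solubility. Then [Ba²⁺] = s and [F⁻] = 2s.
Ksp = [Ba²⁺][F⁻]^2 = s · (2s)^2 = 4s^3
Ksp = 4 × (4.9914×10⁻³)^3 = 4.97×10⁻⁷

Ksp = 4.97×10⁻⁷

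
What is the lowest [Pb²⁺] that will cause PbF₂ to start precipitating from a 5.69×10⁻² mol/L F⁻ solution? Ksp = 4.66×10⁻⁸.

1.44×10⁻⁵ M

The threshold for precipitation is Q = Ksp.
PbF₂(s) ⇌ Pb²⁺(aq) + 2 F⁻(aq)
Ksp = [Pb²⁺][F⁻]^2 = [Pb²⁺](5.69×10⁻²)^2
[Pb²⁺] = 4.66×10⁻⁸ / (5.69×10⁻²)^2 = 1.44×10⁻⁵
[Pb²⁺] = 1.44×10⁻⁵ mol/L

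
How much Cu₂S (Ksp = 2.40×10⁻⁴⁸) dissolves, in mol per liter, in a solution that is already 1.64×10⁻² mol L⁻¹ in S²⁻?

Cu₂S(s) ⇌ 2 Cu⁺(aq) + S²⁻(aq)
With S²⁻ already at 1.64×10⁻² mol L⁻¹ and s small, take [S²⁻] ≈ 1.64×10⁻² mol L⁻¹ and [Cu⁺] = 2s.
Ksp = [Cu⁺]^2[S²⁻] = (2s)^2(1.64×10⁻²)
(2s)^2 = 2.40×10⁻⁴⁸ / (1.64×10⁻²) = 1.46×10⁻⁴⁶
s = 6.05×10⁻²⁴ mol L⁻¹

6.05×10⁻²⁴ M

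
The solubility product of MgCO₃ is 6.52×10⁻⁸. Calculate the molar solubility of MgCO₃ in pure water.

MgCO₃(s) ⇌ Mg²⁺(aq) + CO₃²⁻(aq)
With molar solubility s: [Mg²⁺] = s, [CO₃²⁻] = s.
Ksp = [Mg²⁺][CO₃²⁻] = s · s = s^2
s^2 = 6.52×10⁻⁸
s = (6.52×10⁻⁸)^(1/2) = 2.55×10⁻⁴ M

2.55×10⁻⁴ M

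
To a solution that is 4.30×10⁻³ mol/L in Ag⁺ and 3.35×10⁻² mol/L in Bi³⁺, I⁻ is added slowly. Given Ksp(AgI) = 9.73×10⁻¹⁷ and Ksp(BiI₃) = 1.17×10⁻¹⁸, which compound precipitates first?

AgI

A salt starts to precipitate once the ion product Q reaches its Ksp.
For AgI: [I⁻] = (Ksp/[Ag⁺]) = 2.26×10⁻¹⁴ mol/L
For BiI₃: [I⁻] = (Ksp/[Bi³⁺])^(1/3) = 3.27×10⁻⁶ mol/L
Since AgI needs less I⁻ to reach saturation, it precipitates first.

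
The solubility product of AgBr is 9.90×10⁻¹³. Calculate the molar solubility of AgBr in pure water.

9.95×10⁻⁷ M

AgBr(s) ⇌ Ag⁺(aq) + Br⁻(aq)
If s mol/L of AgBr dissolves, [Ag⁺] = s and [Br⁻] = s.
Ksp = [Ag⁺][Br⁻] = s · s = s^2
s^2 = 9.90×10⁻¹³
s = 9.95×10⁻⁷ mol L⁻¹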